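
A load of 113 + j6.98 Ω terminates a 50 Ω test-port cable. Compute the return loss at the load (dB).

RL ≈ 8.21 dB

Γ = (63 + j6.98)/(163 + j6.98), |Γ| = 0.389
RL = −20·log₁₀|Γ| = −20·log₁₀(0.389)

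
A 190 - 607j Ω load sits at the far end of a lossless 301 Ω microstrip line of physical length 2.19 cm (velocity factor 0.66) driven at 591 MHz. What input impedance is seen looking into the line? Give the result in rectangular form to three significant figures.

Z_in ≈ 62.7 − j263 Ω

λ = v/f = 0.66·c / 591 MHz = 0.335 m
βl = 2π·l/λ = 2π × 0.0654 = 23.5°
tan(βl) = tan(23.5°) = 0.435
Z_in = Z_0·(Z_L + jZ_0·tanβl)/(Z_0 + jZ_L·tanβl)
     = 301·(190 − j476)/(565 + j82.7)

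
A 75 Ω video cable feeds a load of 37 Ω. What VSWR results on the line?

VSWR ≈ 2.03

For a purely resistive load, VSWR = R_L/Z_0 or Z_0/R_L (whichever > 1) = 75/37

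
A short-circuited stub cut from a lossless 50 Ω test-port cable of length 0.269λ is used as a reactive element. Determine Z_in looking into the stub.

βl = 2π × 0.269 = 96.8°
tan(βl) = -8.34
For a short-circuited stub, Z_in = jZ_0·tan(βl)

Z_in ≈ −j417 Ω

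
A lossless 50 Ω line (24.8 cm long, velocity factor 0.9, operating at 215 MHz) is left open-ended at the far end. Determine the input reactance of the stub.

λ = v/f = 0.9·c / 215 MHz = 1.26 m
βl = 2π·l/λ = 2π × 0.197 = 71.1°
tan(βl) = 2.92
For an open-ended stub, Z_in = −jZ_0·cot(βl) = −jZ_0/tan(βl)

X_in ≈ -17.1 Ω (capacitive)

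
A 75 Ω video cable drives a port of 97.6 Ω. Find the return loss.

Γ = (97.6 − 75)/(97.6 + 75) = 0.131
RL = −20·log₁₀|Γ| = −20·log₁₀(0.131)

RL ≈ 17.7 dB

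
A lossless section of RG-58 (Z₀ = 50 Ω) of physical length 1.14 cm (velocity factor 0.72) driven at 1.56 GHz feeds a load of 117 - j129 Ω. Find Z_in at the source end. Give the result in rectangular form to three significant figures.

Z_in ≈ 19.7 − j51.4 Ω

λ = v/f = 0.72·c / 1.56 GHz = 0.138 m
βl = 2π·l/λ = 2π × 0.0823 = 29.6°
tan(βl) = tan(29.6°) = 0.569
Z_in = Z_0·(Z_L + jZ_0·tanβl)/(Z_0 + jZ_L·tanβl)
     = 50·(117 − j101)/(123 + j66.6)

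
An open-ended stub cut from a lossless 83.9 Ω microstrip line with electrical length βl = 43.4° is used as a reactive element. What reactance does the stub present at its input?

X_in ≈ -88.7 Ω (capacitive)

tan(βl) = 0.946
For an open-ended stub, Z_in = −jZ_0·cot(βl) = −jZ_0/tan(βl)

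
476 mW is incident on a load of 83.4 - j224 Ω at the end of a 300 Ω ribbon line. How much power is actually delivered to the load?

|Γ| = |(-216.6 − j224)/(383.4 − j224)| = 0.702
|Γ|² = 0.492
P_refl = |Γ|²·P_inc = 234 mW, P_del = (1 − |Γ|²)·P_inc = 242 mW

P_delivered ≈ 242 mW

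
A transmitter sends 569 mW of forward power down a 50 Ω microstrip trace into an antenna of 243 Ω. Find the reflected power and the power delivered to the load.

P_reflected ≈ 247 mW; P_delivered ≈ 322 mW

Γ = (243 − 50)/(243 + 50) = 0.659
|Γ|² = 0.434
P_refl = |Γ|²·P_inc = 247 mW, P_del = (1 − |Γ|²)·P_inc = 322 mW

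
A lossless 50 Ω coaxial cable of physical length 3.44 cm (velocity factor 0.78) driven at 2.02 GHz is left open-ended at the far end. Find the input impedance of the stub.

λ = v/f = 0.78·c / 2.02 GHz = 0.116 m
βl = 2π·l/λ = 2π × 0.297 = 107°
tan(βl) = -3.29
For an open-ended stub, Z_in = −jZ_0·cot(βl) = −jZ_0/tan(βl)

Z_in ≈ +j15.2 Ω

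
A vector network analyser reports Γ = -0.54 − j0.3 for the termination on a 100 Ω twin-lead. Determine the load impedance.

Z_L = Z_0·(1 + Γ)/(1 − Γ) = 100·(0.46 − j0.3)/(1.54 + j0.3)

Z_L ≈ 25.1 − j24.4 Ω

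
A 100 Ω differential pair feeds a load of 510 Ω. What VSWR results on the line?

For a purely resistive load, VSWR = R_L/Z_0 or Z_0/R_L (whichever > 1) = 510/100

VSWR ≈ 5.1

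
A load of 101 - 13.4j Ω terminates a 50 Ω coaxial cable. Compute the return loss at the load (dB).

RL ≈ 9.17 dB

Γ = (51 − j13.4)/(151 − j13.4), |Γ| = 0.348
RL = −20·log₁₀|Γ| = −20·log₁₀(0.348)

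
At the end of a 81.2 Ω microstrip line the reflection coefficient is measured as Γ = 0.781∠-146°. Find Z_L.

Z_L = Z_0·(1 + Γ)/(1 − Γ) = 81.2·(0.353 − j0.437)/(1.65 + j0.437)

Z_L ≈ 10.9 − j24.4 Ω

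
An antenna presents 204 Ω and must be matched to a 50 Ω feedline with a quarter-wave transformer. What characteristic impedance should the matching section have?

Z_qwt ≈ 101 Ω

Z_qwt = √(Z_0·R_L) = √(50 × 204) = √10200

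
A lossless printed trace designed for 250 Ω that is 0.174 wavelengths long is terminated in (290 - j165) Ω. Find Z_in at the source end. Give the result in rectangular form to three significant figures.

βl = 2π × 0.174 = 62.6°
tan(βl) = tan(62.6°) = 1.93
Z_in = Z_0·(Z_L + jZ_0·tanβl)/(Z_0 + jZ_L·tanβl)
     = 250·(290 + j318)/(569 + j560)

Z_in ≈ 135 + j7.23 Ω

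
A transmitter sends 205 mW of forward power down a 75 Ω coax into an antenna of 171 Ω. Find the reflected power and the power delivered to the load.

P_reflected ≈ 31.2 mW; P_delivered ≈ 174 mW

Γ = (171 − 75)/(171 + 75) = 0.39
|Γ|² = 0.152
P_refl = |Γ|²·P_inc = 31.2 mW, P_del = (1 − |Γ|²)·P_inc = 174 mW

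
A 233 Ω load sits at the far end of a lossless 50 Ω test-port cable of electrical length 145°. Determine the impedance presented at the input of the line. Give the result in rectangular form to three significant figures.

Z_in ≈ 29.8 + j62.3 Ω

tan(βl) = tan(145°) = -0.7
Z_in = Z_0·(Z_L + jZ_0·tanβl)/(Z_0 + jZ_L·tanβl)
     = 50·(233 − j35)/(50 − j163)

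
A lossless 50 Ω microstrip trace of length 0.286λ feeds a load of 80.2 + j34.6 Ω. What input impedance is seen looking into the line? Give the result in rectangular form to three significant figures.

Z_in ≈ 24.7 − j2.68 Ω

βl = 2π × 0.286 = 103°
tan(βl) = tan(103°) = -4.35
Z_in = Z_0·(Z_L + jZ_0·tanβl)/(Z_0 + jZ_L·tanβl)
     = 50·(80.2 − j183)/(200 − j348)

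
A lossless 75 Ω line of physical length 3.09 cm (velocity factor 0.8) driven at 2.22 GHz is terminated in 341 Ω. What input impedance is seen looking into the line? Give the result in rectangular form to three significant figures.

λ = v/f = 0.8·c / 2.22 GHz = 0.108 m
βl = 2π·l/λ = 2π × 0.286 = 103°
tan(βl) = tan(103°) = -4.37
Z_in = Z_0·(Z_L + jZ_0·tanβl)/(Z_0 + jZ_L·tanβl)
     = 75·(341 − j328)/(75 − j1490)

Z_in ≈ 17.3 + j16.3 Ω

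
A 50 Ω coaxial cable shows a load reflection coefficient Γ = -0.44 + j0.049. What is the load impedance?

Z_L = Z_0·(1 + Γ)/(1 − Γ) = 50·(0.56 + j0.049)/(1.44 − j0.049)

Z_L ≈ 19.4 + j2.36 Ω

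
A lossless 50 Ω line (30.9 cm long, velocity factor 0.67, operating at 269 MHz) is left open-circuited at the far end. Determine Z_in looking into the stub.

λ = v/f = 0.67·c / 269 MHz = 0.747 m
βl = 2π·l/λ = 2π × 0.414 = 149°
tan(βl) = -0.604
For an open-circuited stub, Z_in = −jZ_0·cot(βl) = −jZ_0/tan(βl)

Z_in ≈ +j82.8 Ω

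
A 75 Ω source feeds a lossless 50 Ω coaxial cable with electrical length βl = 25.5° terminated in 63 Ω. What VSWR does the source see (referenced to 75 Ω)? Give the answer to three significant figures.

VSWR ≈ 1.38

tan(βl) = 0.477
Z_in = Z_0·(Z_L + jZ_0·tanβl)/(Z_0 + jZ_L·tanβl) = 56.8 − j10.3 Ω
Γ_s = (Z_in − Z_s)/(Z_in + Z_s) = (-18.2 − j10.3)/(132 − j10.3), |Γ_s| = 0.158
VSWR = (1 + |Γ_s|)/(1 − |Γ_s|)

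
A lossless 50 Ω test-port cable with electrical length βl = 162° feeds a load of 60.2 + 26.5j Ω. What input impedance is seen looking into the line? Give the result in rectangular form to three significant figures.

Z_in ≈ 43.6 + j23.3 Ω

tan(βl) = tan(162°) = -0.325
Z_in = Z_0·(Z_L + jZ_0·tanβl)/(Z_0 + jZ_L·tanβl)
     = 50·(60.2 + j10.3)/(58.6 − j19.6)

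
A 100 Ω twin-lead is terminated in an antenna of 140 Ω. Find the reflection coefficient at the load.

Γ = (Z_L − Z_0)/(Z_L + Z_0) = (140 − 100)/(140 + 100) = 40/240

Γ = 0.167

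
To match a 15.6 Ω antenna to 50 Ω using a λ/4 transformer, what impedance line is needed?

Z_qwt ≈ 27.9 Ω

Z_qwt = √(Z_0·R_L) = √(50 × 15.6) = √780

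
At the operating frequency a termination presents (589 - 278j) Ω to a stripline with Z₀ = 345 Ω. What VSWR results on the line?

Γ = (Z_L − Z_0)/(Z_L + Z_0) = (244 − j278)/(934 − j278)
|Γ| = 370/974 = 0.38
VSWR = (1 + |Γ|)/(1 − |Γ|) = 1.38/0.62

VSWR ≈ 2.22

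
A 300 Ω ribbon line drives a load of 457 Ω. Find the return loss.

RL ≈ 13.7 dB

Γ = (457 − 300)/(457 + 300) = 0.207
RL = −20·log₁₀|Γ| = −20·log₁₀(0.207)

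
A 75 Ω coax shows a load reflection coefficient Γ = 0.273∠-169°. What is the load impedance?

Z_L ≈ 43.1 − j4.85 Ω

Z_L = Z_0·(1 + Γ)/(1 − Γ) = 75·(0.732 − j0.0521)/(1.27 + j0.0521)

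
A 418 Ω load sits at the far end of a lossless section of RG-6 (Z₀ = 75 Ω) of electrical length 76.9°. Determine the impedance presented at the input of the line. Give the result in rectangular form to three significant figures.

Z_in ≈ 14.2 − j16.9 Ω

tan(βl) = tan(76.9°) = 4.3
Z_in = Z_0·(Z_L + jZ_0·tanβl)/(Z_0 + jZ_L·tanβl)
     = 75·(418 + j322)/(75 + j1800)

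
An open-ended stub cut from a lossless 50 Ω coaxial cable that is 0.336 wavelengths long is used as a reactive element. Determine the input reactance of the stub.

βl = 2π × 0.336 = 121°
tan(βl) = -1.67
For an open-ended stub, Z_in = −jZ_0·cot(βl) = −jZ_0/tan(βl)

X_in ≈ 30 Ω (inductive)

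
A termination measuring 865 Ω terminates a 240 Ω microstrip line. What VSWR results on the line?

For a purely resistive load, VSWR = R_L/Z_0 or Z_0/R_L (whichever > 1) = 865/240

VSWR ≈ 3.6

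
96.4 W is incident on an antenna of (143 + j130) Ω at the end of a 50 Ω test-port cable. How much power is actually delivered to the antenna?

P_delivered ≈ 50.9 W

|Γ| = |(93 + j130)/(193 + j130)| = 0.687
|Γ|² = 0.472
P_refl = |Γ|²·P_inc = 45.5 W, P_del = (1 − |Γ|²)·P_inc = 50.9 W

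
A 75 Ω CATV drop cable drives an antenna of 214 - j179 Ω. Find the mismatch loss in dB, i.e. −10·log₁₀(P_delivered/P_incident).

mismatch loss ≈ 2.55 dB

Γ = (139 − j179)/(289 − j179), |Γ| = 0.667
|Γ|² = 0.444, so P_del/P_inc = 1 − |Γ|² = 0.556
ML = −10·log₁₀(1 − |Γ|²)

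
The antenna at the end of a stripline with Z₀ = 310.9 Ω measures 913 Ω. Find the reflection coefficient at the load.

Γ = 0.492

Γ = (Z_L − Z_0)/(Z_L + Z_0) = (913 − 310.9)/(913 + 310.9) = 602.1/1224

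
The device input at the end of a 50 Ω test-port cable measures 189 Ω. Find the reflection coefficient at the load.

Γ = 0.582

Γ = (Z_L − Z_0)/(Z_L + Z_0) = (189 − 50)/(189 + 50) = 139/239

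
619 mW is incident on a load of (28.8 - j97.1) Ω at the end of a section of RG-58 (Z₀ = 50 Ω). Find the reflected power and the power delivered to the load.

P_reflected ≈ 391 mW; P_delivered ≈ 228 mW

|Γ| = |(-21.2 − j97.1)/(78.8 − j97.1)| = 0.795
|Γ|² = 0.632
P_refl = |Γ|²·P_inc = 391 mW, P_del = (1 − |Γ|²)·P_inc = 228 mW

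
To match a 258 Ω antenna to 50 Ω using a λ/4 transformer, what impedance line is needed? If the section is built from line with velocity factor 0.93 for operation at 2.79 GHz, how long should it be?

Z_qwt ≈ 114 Ω; length ≈ 2.5 cm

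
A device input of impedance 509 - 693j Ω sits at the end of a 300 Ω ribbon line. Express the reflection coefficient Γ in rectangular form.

Γ ≈ 0.572 − j0.366

Γ = (Z_L − Z_0)/(Z_L + Z_0) = (209 − j693)/(809 − j693)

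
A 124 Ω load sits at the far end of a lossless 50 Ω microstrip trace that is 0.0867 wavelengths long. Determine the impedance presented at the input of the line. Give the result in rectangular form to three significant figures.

Z_in ≈ 52 − j47.9 Ω

βl = 2π × 0.0867 = 31.2°
tan(βl) = tan(31.2°) = 0.606
Z_in = Z_0·(Z_L + jZ_0·tanβl)/(Z_0 + jZ_L·tanβl)
     = 50·(124 + j30.3)/(50 + j75.1)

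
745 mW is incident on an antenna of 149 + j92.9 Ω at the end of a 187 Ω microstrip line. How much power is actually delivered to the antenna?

P_delivered ≈ 683 mW

|Γ| = |(-38 + j92.9)/(336 + j92.9)| = 0.288
|Γ|² = 0.0829
P_refl = |Γ|²·P_inc = 61.8 mW, P_del = (1 − |Γ|²)·P_inc = 683 mW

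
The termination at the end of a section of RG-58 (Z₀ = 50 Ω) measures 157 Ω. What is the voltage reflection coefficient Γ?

Γ = (Z_L − Z_0)/(Z_L + Z_0) = (157 − 50)/(157 + 50) = 107/207

Γ = 0.517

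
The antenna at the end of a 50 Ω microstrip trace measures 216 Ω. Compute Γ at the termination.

Γ = 0.624

Γ = (Z_L − Z_0)/(Z_L + Z_0) = (216 − 50)/(216 + 50) = 166/266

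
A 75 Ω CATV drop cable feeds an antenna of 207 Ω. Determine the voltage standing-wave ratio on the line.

VSWR ≈ 2.76

For a purely resistive load, VSWR = R_L/Z_0 or Z_0/R_L (whichever > 1) = 207/75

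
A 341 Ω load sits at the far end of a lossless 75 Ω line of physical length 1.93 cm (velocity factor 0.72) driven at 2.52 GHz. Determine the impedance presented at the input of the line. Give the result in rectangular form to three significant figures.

λ = v/f = 0.72·c / 2.52 GHz = 0.0857 m
βl = 2π·l/λ = 2π × 0.225 = 81.1°
tan(βl) = tan(81.1°) = 6.36
Z_in = Z_0·(Z_L + jZ_0·tanβl)/(Z_0 + jZ_L·tanβl)
     = 75·(341 + j477)/(75 + j2170)

Z_in ≈ 16.9 − j11.2 Ω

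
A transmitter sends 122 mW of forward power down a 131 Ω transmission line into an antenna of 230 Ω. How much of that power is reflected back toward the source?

Γ = (230 − 131)/(230 + 131) = 0.274
|Γ|² = 0.0752
P_refl = |Γ|²·P_inc = 9.18 mW, P_del = (1 − |Γ|²)·P_inc = 113 mW

P_reflected ≈ 9.18 mW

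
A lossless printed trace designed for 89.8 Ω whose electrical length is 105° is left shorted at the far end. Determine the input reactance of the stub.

tan(βl) = -3.73
For a shorted stub, Z_in = jZ_0·tan(βl)

X_in ≈ -335 Ω (capacitive)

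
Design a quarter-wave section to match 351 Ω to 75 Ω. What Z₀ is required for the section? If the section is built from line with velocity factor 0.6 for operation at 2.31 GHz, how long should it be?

Z_qwt = √(Z_0·R_L) = √(75 × 351) = √26320
λ = 0.6·c/f = 0.0779 m, so l = λ/4 = 0.0195 m

Z_qwt ≈ 162 Ω; length ≈ 1.95 cm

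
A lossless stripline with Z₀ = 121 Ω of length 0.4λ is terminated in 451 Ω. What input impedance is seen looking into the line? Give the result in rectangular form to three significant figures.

βl = 2π × 0.4 = 144°
tan(βl) = tan(144°) = -0.727
Z_in = Z_0·(Z_L + jZ_0·tanβl)/(Z_0 + jZ_L·tanβl)
     = 121·(451 − j87.9)/(121 − j328)

Z_in ≈ 82.7 + j136 Ω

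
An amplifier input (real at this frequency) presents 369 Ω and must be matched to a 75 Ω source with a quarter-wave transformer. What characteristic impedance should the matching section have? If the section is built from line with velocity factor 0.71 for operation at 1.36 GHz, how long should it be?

Z_qwt = √(Z_0·R_L) = √(75 × 369) = √27680
λ = 0.71·c/f = 0.157 m, so l = λ/4 = 0.0392 m

Z_qwt ≈ 166 Ω; length ≈ 3.92 cm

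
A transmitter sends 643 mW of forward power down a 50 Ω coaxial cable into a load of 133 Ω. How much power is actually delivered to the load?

P_delivered ≈ 511 mW

Γ = (133 − 50)/(133 + 50) = 0.454
|Γ|² = 0.206
P_refl = |Γ|²·P_inc = 132 mW, P_del = (1 − |Γ|²)·P_inc = 511 mW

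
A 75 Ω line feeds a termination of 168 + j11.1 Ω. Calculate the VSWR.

VSWR ≈ 2.25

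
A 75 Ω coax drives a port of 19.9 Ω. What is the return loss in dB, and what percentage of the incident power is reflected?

Γ = (19.9 − 75)/(19.9 + 75) = -0.581
RL = −20·log₁₀(0.581) = 4.72 dB
P_refl/P_inc = |Γ|² = 0.337

RL ≈ 4.72 dB; 33.7% of incident power reflected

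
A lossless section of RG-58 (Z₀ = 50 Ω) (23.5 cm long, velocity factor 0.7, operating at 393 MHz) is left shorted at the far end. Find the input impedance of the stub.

λ = v/f = 0.7·c / 393 MHz = 0.534 m
βl = 2π·l/λ = 2π × 0.44 = 158°
tan(βl) = -0.397
For a shorted stub, Z_in = jZ_0·tan(βl)

Z_in ≈ −j19.9 Ω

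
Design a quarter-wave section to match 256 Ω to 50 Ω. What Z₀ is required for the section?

Z_qwt ≈ 113 Ω

Z_qwt = √(Z_0·R_L) = √(50 × 256) = √12800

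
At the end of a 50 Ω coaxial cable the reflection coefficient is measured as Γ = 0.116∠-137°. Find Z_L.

Z_L ≈ 41.7 − j6.69 Ω

Z_L = Z_0·(1 + Γ)/(1 − Γ) = 50·(0.915 − j0.0791)/(1.08 + j0.0791)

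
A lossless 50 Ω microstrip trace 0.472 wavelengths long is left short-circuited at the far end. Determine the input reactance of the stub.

X_in ≈ -8.89 Ω (capacitive)

βl = 2π × 0.472 = 170°
tan(βl) = -0.178
For a short-circuited stub, Z_in = jZ_0·tan(βl)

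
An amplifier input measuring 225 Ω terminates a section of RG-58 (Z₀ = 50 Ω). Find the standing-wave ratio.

For a purely resistive load, VSWR = R_L/Z_0 or Z_0/R_L (whichever > 1) = 225/50

VSWR ≈ 4.5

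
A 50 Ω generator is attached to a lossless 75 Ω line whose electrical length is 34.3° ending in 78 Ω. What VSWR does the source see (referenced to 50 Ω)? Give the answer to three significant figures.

VSWR ≈ 1.52

tan(βl) = 0.682
Z_in = Z_0·(Z_L + jZ_0·tanβl)/(Z_0 + jZ_L·tanβl) = 76 − j2.78 Ω
Γ_s = (Z_in − Z_s)/(Z_in + Z_s) = (26 − j2.78)/(126 − j2.78), |Γ_s| = 0.208
VSWR = (1 + |Γ_s|)/(1 − |Γ_s|)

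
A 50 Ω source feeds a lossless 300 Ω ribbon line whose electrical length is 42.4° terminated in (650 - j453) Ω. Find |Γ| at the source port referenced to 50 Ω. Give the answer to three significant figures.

|Γ| ≈ 0.775

tan(βl) = 0.913
Z_in = Z_0·(Z_L + jZ_0·tanβl)/(Z_0 + jZ_L·tanβl) = 125 − j179 Ω
Γ_s = (Z_in − Z_s)/(Z_in + Z_s) = (74.5 − j179)/(175 − j179), |Γ_s| = 0.775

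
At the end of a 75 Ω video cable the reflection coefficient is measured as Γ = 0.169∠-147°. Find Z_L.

Z_L ≈ 55.5 − j10.5 Ω

Z_L = Z_0·(1 + Γ)/(1 − Γ) = 75·(0.858 − j0.092)/(1.14 + j0.092)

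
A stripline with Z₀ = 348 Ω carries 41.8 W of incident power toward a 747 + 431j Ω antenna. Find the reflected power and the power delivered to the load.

|Γ| = |(399 + j431)/(1095 + j431)| = 0.499
|Γ|² = 0.249
P_refl = |Γ|²·P_inc = 10.4 W, P_del = (1 − |Γ|²)·P_inc = 31.4 W

P_reflected ≈ 10.4 W; P_delivered ≈ 31.4 W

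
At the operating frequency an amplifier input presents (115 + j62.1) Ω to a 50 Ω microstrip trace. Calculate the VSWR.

VSWR ≈ 3.08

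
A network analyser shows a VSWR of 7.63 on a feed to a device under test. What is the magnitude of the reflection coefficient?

|Γ| = (S − 1)/(S + 1) = (7.63 − 1)/(7.63 + 1) = 6.63/8.63

|Γ| ≈ 0.768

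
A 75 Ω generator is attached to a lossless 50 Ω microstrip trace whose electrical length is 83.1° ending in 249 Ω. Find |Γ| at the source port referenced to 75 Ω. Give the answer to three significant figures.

|Γ| ≈ 0.762

tan(βl) = 8.26
Z_in = Z_0·(Z_L + jZ_0·tanβl)/(Z_0 + jZ_L·tanβl) = 10.2 − j5.8 Ω
Γ_s = (Z_in − Z_s)/(Z_in + Z_s) = (-64.8 − j5.8)/(85.2 − j5.8), |Γ_s| = 0.762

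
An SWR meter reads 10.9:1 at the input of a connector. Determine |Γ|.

|Γ| ≈ 0.832

|Γ| = (S − 1)/(S + 1) = (10.9 − 1)/(10.9 + 1) = 9.9/11.9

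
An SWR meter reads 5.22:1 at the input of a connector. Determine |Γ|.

|Γ| = (S − 1)/(S + 1) = (5.22 − 1)/(5.22 + 1) = 4.22/6.22

|Γ| ≈ 0.678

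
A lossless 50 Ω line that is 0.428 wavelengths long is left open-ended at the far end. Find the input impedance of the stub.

Z_in ≈ +j103 Ω

βl = 2π × 0.428 = 154°
tan(βl) = -0.486
For an open-ended stub, Z_in = −jZ_0·cot(βl) = −jZ_0/tan(βl)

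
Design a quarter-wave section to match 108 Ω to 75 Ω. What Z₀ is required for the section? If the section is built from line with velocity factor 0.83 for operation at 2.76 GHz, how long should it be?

Z_qwt ≈ 90 Ω; length ≈ 2.26 cm

Z_qwt = √(Z_0·R_L) = √(75 × 108) = √8100
λ = 0.83·c/f = 0.0902 m, so l = λ/4 = 0.0226 m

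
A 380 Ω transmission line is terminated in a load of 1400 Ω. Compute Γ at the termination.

Γ = (Z_L − Z_0)/(Z_L + Z_0) = (1400 − 380)/(1400 + 380) = 1020/1780

Γ = 0.573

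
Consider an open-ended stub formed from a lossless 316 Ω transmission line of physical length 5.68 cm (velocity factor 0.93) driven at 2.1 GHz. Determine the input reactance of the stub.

X_in ≈ 645 Ω (inductive)

λ = v/f = 0.93·c / 2.1 GHz = 0.133 m
βl = 2π·l/λ = 2π × 0.428 = 154°
tan(βl) = -0.49
For an open-ended stub, Z_in = −jZ_0·cot(βl) = −jZ_0/tan(βl)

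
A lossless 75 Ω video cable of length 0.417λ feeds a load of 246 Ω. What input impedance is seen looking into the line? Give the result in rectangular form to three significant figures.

βl = 2π × 0.417 = 150°
tan(βl) = tan(150°) = -0.575
Z_in = Z_0·(Z_L + jZ_0·tanβl)/(Z_0 + jZ_L·tanβl)
     = 75·(246 − j43.1)/(75 − j141)

Z_in ≈ 71.9 + j92.4 Ω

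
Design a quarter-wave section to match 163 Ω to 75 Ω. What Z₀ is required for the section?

Z_qwt ≈ 111 Ω

Z_qwt = √(Z_0·R_L) = √(75 × 163) = √12220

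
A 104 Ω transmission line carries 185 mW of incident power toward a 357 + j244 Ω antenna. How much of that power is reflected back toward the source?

|Γ| = |(253 + j244)/(461 + j244)| = 0.674
|Γ|² = 0.454
P_refl = |Γ|²·P_inc = 84 mW, P_del = (1 − |Γ|²)·P_inc = 101 mW

P_reflected ≈ 84 mW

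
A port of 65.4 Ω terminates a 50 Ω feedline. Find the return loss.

Γ = (65.4 − 50)/(65.4 + 50) = 0.133
RL = −20·log₁₀|Γ| = −20·log₁₀(0.133)

RL ≈ 17.5 dB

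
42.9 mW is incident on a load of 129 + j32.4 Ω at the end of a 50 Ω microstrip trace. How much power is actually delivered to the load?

|Γ| = |(79 + j32.4)/(179 + j32.4)| = 0.469
|Γ|² = 0.22
P_refl = |Γ|²·P_inc = 9.45 mW, P_del = (1 − |Γ|²)·P_inc = 33.4 mW

P_delivered ≈ 33.4 mW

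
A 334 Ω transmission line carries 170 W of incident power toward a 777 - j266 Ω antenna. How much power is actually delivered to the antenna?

P_delivered ≈ 135 W

|Γ| = |(443 − j266)/(1111 − j266)| = 0.452
|Γ|² = 0.205
P_refl = |Γ|²·P_inc = 34.8 W, P_del = (1 − |Γ|²)·P_inc = 135 W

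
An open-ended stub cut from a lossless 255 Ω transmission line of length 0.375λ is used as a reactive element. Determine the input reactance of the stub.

X_in ≈ 255 Ω (inductive)

βl = 2π × 0.375 = 135°
tan(βl) = -1
For an open-ended stub, Z_in = −jZ_0·cot(βl) = −jZ_0/tan(βl)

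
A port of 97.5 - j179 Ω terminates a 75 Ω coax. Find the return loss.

RL ≈ 2.78 dB

Γ = (22.5 − j179)/(172.5 − j179), |Γ| = 0.726
RL = −20·log₁₀|Γ| = −20·log₁₀(0.726)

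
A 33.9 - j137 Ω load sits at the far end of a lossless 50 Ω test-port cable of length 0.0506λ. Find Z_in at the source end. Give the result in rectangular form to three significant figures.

Z_in ≈ 10.2 − j64.6 Ω

βl = 2π × 0.0506 = 18.2°
tan(βl) = tan(18.2°) = 0.329
Z_in = Z_0·(Z_L + jZ_0·tanβl)/(Z_0 + jZ_L·tanβl)
     = 50·(33.9 − j121)/(95.1 + j11.2)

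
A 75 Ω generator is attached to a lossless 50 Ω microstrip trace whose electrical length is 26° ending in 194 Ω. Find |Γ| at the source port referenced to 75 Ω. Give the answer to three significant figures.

tan(βl) = 0.488
Z_in = Z_0·(Z_L + jZ_0·tanβl)/(Z_0 + jZ_L·tanβl) = 52.4 − j74.8 Ω
Γ_s = (Z_in − Z_s)/(Z_in + Z_s) = (-22.6 − j74.8)/(127 − j74.8), |Γ_s| = 0.529

|Γ| ≈ 0.529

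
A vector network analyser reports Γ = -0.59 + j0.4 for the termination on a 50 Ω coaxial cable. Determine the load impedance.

Z_L ≈ 9.15 + j14.9 Ω

Z_L = Z_0·(1 + Γ)/(1 − Γ) = 50·(0.41 + j0.4)/(1.59 − j0.4)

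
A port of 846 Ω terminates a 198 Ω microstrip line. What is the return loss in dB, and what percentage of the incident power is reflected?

RL ≈ 4.14 dB; 38.5% of incident power reflected

Γ = (846 − 198)/(846 + 198) = 0.621
RL = −20·log₁₀(0.621) = 4.14 dB
P_refl/P_inc = |Γ|² = 0.385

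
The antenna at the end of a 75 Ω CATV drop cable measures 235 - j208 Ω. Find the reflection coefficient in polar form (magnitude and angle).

Γ ≈ 0.703 ∠ -18.6°

Γ = (Z_L − Z_0)/(Z_L + Z_0) = (160 − j208)/(310 − j208)
|Γ| = 262/373 = 0.703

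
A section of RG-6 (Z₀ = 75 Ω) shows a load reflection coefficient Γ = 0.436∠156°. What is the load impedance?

Z_L = Z_0·(1 + Γ)/(1 − Γ) = 75·(0.602 + j0.177)/(1.4 − j0.177)

Z_L ≈ 30.6 + j13.4 Ω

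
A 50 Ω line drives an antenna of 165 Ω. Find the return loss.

RL ≈ 5.43 dB

Γ = (165 − 50)/(165 + 50) = 0.535
RL = −20·log₁₀|Γ| = −20·log₁₀(0.535)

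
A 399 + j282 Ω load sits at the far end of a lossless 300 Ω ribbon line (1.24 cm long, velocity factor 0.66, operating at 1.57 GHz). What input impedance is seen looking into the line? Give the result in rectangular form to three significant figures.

λ = v/f = 0.66·c / 1.57 GHz = 0.126 m
βl = 2π·l/λ = 2π × 0.0983 = 35.4°
tan(βl) = tan(35.4°) = 0.711
Z_in = Z_0·(Z_L + jZ_0·tanβl)/(Z_0 + jZ_L·tanβl)
     = 300·(399 + j495)/(99.6 + j284)

Z_in ≈ 598 − j212 Ω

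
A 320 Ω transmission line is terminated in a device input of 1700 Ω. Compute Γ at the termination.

Γ = (Z_L − Z_0)/(Z_L + Z_0) = (1700 − 320)/(1700 + 320) = 1380/2020

Γ = 0.683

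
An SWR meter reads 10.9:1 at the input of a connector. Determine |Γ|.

|Γ| = (S − 1)/(S + 1) = (10.9 − 1)/(10.9 + 1) = 9.9/11.9

|Γ| ≈ 0.832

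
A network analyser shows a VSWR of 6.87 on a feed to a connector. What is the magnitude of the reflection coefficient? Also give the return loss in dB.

|Γ| ≈ 0.746; return loss ≈ 2.55 dB

|Γ| = (S − 1)/(S + 1) = (6.87 − 1)/(6.87 + 1) = 5.87/7.87
RL = −20·log₁₀|Γ| = −20·log₁₀(0.746)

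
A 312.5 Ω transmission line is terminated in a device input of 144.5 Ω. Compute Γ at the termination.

Γ = -0.368

Γ = (Z_L − Z_0)/(Z_L + Z_0) = (144.5 − 312.5)/(144.5 + 312.5) = -168/457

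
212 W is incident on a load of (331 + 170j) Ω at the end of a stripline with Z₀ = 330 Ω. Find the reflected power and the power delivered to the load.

|Γ| = |(1 + j170)/(661 + j170)| = 0.249
|Γ|² = 0.062
P_refl = |Γ|²·P_inc = 13.2 W, P_del = (1 − |Γ|²)·P_inc = 199 W

P_reflected ≈ 13.2 W; P_delivered ≈ 199 W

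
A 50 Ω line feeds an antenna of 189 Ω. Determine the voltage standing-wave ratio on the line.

VSWR ≈ 3.78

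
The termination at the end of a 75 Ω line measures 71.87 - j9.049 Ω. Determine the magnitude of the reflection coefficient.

Γ = (Z_L − Z_0)/(Z_L + Z_0) = (-3.13 − j9.049)/(146.9 − j9.049)
|Γ| = 9.58/147

|Γ| ≈ 0.0651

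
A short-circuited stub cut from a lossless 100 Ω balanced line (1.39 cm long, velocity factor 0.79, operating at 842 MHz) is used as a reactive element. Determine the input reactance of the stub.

X_in ≈ 32.1 Ω (inductive)

λ = v/f = 0.79·c / 842 MHz = 0.281 m
βl = 2π·l/λ = 2π × 0.0494 = 17.8°
tan(βl) = 0.321
For a short-circuited stub, Z_in = jZ_0·tan(βl)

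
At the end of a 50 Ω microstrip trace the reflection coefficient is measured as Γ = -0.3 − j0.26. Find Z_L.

Z_L = Z_0·(1 + Γ)/(1 − Γ) = 50·(0.7 − j0.26)/(1.3 + j0.26)

Z_L ≈ 24 − j14.8 Ω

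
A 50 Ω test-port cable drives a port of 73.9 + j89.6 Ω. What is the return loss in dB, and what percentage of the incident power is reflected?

Γ = (23.9 + j89.6)/(123.9 + j89.6), |Γ| = 0.606
RL = −20·log₁₀(0.606) = 4.34 dB
P_refl/P_inc = |Γ|² = 0.368

RL ≈ 4.34 dB; 36.8% of incident power reflected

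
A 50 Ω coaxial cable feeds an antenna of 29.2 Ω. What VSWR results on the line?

VSWR ≈ 1.71

Γ = (29.2 − 50)/(29.2 + 50) = -0.263
VSWR = (1 + 0.263)/(1 − 0.263)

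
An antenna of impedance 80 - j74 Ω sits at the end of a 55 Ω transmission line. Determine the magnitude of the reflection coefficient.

Γ = (Z_L − Z_0)/(Z_L + Z_0) = (25 − j74)/(135 − j74)
|Γ| = 78.1/154

|Γ| ≈ 0.507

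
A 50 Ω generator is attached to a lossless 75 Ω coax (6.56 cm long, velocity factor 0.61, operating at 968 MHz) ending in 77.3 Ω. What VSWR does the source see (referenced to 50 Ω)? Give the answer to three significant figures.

VSWR ≈ 1.49

λ = v/f = 0.61·c / 968 MHz = 0.189 m
βl = 2π·l/λ = 2π × 0.347 = 125°
tan(βl) = -1.43
Z_in = Z_0·(Z_L + jZ_0·tanβl)/(Z_0 + jZ_L·tanβl) = 74.2 + j2.1 Ω
Γ_s = (Z_in − Z_s)/(Z_in + Z_s) = (24.2 + j2.1)/(124 + j2.1), |Γ_s| = 0.196
VSWR = (1 + |Γ_s|)/(1 − |Γ_s|)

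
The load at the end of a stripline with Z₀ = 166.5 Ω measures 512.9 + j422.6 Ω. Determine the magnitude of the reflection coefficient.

Γ = (Z_L − Z_0)/(Z_L + Z_0) = (346.4 + j422.6)/(679.4 + j422.6)
|Γ| = 546/800

|Γ| ≈ 0.683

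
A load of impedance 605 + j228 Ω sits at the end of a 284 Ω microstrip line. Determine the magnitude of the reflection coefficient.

Γ = (Z_L − Z_0)/(Z_L + Z_0) = (321 + j228)/(889 + j228)
|Γ| = 394/918

|Γ| ≈ 0.429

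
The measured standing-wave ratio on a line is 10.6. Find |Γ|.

|Γ| = (S − 1)/(S + 1) = (10.6 − 1)/(10.6 + 1) = 9.6/11.6

|Γ| ≈ 0.828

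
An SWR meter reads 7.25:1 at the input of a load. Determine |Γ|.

|Γ| ≈ 0.758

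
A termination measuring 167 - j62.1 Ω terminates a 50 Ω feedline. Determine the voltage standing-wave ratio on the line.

VSWR ≈ 3.84

Γ = (Z_L − Z_0)/(Z_L + Z_0) = (117 − j62.1)/(217 − j62.1)
|Γ| = 132/226 = 0.587
VSWR = (1 + |Γ|)/(1 − |Γ|) = 1.59/0.413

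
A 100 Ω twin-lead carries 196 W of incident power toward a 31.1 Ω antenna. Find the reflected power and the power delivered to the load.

P_reflected ≈ 54.1 W; P_delivered ≈ 142 W

Γ = (31.1 − 100)/(31.1 + 100) = -0.526
|Γ|² = 0.276
P_refl = |Γ|²·P_inc = 54.1 W, P_del = (1 − |Γ|²)·P_inc = 142 W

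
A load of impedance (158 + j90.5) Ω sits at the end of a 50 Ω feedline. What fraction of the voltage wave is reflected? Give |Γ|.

Γ = (Z_L − Z_0)/(Z_L + Z_0) = (108 + j90.5)/(208 + j90.5)
|Γ| = 141/227

|Γ| ≈ 0.621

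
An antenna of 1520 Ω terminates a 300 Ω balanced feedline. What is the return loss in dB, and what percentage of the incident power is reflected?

Γ = (1520 − 300)/(1520 + 300) = 0.67
RL = −20·log₁₀(0.67) = 3.47 dB
P_refl/P_inc = |Γ|² = 0.449

RL ≈ 3.47 dB; 44.9% of incident power reflected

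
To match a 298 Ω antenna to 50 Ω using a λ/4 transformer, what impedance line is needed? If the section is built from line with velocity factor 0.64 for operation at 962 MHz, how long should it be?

Z_qwt = √(Z_0·R_L) = √(50 × 298) = √14900
λ = 0.64·c/f = 0.2 m, so l = λ/4 = 0.0499 m

Z_qwt ≈ 122 Ω; length ≈ 4.99 cm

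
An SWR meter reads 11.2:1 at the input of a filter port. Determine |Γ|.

|Γ| = (S − 1)/(S + 1) = (11.2 − 1)/(11.2 + 1) = 10.2/12.2

|Γ| ≈ 0.836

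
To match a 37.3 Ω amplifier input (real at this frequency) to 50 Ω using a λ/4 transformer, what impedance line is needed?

Z_qwt ≈ 43.2 Ω

Z_qwt = √(Z_0·R_L) = √(50 × 37.3) = √1865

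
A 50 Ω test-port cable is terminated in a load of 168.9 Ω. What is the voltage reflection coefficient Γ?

Γ = 0.543

Γ = (Z_L − Z_0)/(Z_L + Z_0) = (168.9 − 50)/(168.9 + 50) = 118.9/218.9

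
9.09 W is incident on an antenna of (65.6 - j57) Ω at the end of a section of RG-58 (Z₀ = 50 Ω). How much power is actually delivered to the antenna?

P_delivered ≈ 7.18 W

|Γ| = |(15.6 − j57)/(115.6 − j57)| = 0.459
|Γ|² = 0.21
P_refl = |Γ|²·P_inc = 1.91 W, P_del = (1 − |Γ|²)·P_inc = 7.18 W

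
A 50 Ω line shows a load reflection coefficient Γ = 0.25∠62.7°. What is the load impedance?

Z_L ≈ 56.3 + j26.7 Ω

Z_L = Z_0·(1 + Γ)/(1 − Γ) = 50·(1.11 + j0.222)/(0.885 − j0.222)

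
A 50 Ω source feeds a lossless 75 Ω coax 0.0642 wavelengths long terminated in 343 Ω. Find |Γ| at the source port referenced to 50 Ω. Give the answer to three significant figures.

βl = 2π × 0.0642 = 23.1°
tan(βl) = 0.427
Z_in = Z_0·(Z_L + jZ_0·tanβl)/(Z_0 + jZ_L·tanβl) = 84.3 − j133 Ω
Γ_s = (Z_in − Z_s)/(Z_in + Z_s) = (34.3 − j133)/(134 − j133), |Γ_s| = 0.726

|Γ| ≈ 0.726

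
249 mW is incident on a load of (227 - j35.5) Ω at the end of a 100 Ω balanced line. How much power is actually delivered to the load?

P_delivered ≈ 209 mW

|Γ| = |(127 − j35.5)/(327 − j35.5)| = 0.401
|Γ|² = 0.161
P_refl = |Γ|²·P_inc = 40 mW, P_del = (1 − |Γ|²)·P_inc = 209 mW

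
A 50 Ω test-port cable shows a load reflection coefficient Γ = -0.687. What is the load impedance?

Z_L ≈ 9.28 Ω

Z_L = Z_0·(1 + Γ)/(1 − Γ) = 50·(0.313)/(1.69)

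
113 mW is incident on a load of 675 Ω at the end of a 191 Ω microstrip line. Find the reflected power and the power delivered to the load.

P_reflected ≈ 35.3 mW; P_delivered ≈ 77.7 mW

Γ = (675 − 191)/(675 + 191) = 0.559
|Γ|² = 0.312
P_refl = |Γ|²·P_inc = 35.3 mW, P_del = (1 − |Γ|²)·P_inc = 77.7 mW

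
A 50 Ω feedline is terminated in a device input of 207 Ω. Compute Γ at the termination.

Γ = 0.611

Γ = (Z_L − Z_0)/(Z_L + Z_0) = (207 − 50)/(207 + 50) = 157/257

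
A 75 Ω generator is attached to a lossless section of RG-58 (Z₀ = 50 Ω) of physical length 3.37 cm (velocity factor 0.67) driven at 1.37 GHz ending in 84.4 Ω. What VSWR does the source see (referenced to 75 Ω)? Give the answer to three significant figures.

VSWR ≈ 2.51

λ = v/f = 0.67·c / 1.37 GHz = 0.147 m
βl = 2π·l/λ = 2π × 0.23 = 82.7°
tan(βl) = 7.8
Z_in = Z_0·(Z_L + jZ_0·tanβl)/(Z_0 + jZ_L·tanβl) = 29.9 − j4.14 Ω
Γ_s = (Z_in − Z_s)/(Z_in + Z_s) = (-45.1 − j4.14)/(105 − j4.14), |Γ_s| = 0.431
VSWR = (1 + |Γ_s|)/(1 − |Γ_s|)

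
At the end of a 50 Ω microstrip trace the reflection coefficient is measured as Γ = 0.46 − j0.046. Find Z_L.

Z_L = Z_0·(1 + Γ)/(1 − Γ) = 50·(1.46 − j0.046)/(0.54 + j0.046)

Z_L ≈ 134 − j15.7 Ω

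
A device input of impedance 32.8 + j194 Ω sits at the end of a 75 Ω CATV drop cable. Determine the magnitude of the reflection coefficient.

|Γ| ≈ 0.895

Γ = (Z_L − Z_0)/(Z_L + Z_0) = (-42.2 + j194)/(107.8 + j194)
|Γ| = 199/222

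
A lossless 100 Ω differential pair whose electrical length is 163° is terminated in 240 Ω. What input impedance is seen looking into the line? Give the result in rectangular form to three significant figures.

Z_in ≈ 171 + j94.6 Ω

tan(βl) = tan(163°) = -0.306
Z_in = Z_0·(Z_L + jZ_0·tanβl)/(Z_0 + jZ_L·tanβl)
     = 100·(240 − j30.6)/(100 − j73.4)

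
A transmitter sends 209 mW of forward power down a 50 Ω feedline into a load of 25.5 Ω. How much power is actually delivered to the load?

P_delivered ≈ 187 mW

Γ = (25.5 − 50)/(25.5 + 50) = -0.325
|Γ|² = 0.105
P_refl = |Γ|²·P_inc = 22 mW, P_del = (1 − |Γ|²)·P_inc = 187 mW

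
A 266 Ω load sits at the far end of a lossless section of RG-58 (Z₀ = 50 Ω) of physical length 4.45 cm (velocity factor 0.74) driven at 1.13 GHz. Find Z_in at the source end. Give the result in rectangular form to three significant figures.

Z_in ≈ 9.6 − j7.17 Ω

λ = v/f = 0.74·c / 1.13 GHz = 0.196 m
βl = 2π·l/λ = 2π × 0.227 = 81.5°
tan(βl) = tan(81.5°) = 6.73
Z_in = Z_0·(Z_L + jZ_0·tanβl)/(Z_0 + jZ_L·tanβl)
     = 50·(266 + j336)/(50 + j1790)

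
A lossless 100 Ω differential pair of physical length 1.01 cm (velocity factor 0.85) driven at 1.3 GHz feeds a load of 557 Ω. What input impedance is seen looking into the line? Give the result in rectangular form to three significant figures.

Z_in ≈ 138 − j224 Ω

λ = v/f = 0.85·c / 1.3 GHz = 0.196 m
βl = 2π·l/λ = 2π × 0.0515 = 18.5°
tan(βl) = tan(18.5°) = 0.335
Z_in = Z_0·(Z_L + jZ_0·tanβl)/(Z_0 + jZ_L·tanβl)
     = 100·(557 + j33.5)/(100 + j187)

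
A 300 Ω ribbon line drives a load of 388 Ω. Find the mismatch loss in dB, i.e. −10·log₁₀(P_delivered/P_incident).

Γ = (388 − 300)/(388 + 300) = 0.128
|Γ|² = 0.0164, so P_del/P_inc = 1 − |Γ|² = 0.984
ML = −10·log₁₀(1 − |Γ|²)

mismatch loss ≈ 0.0716 dB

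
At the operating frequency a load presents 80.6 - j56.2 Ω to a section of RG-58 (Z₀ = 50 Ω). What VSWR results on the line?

Γ = (Z_L − Z_0)/(Z_L + Z_0) = (30.6 − j56.2)/(130.6 − j56.2)
|Γ| = 64/142 = 0.45
VSWR = (1 + |Γ|)/(1 − |Γ|) = 1.45/0.55

VSWR ≈ 2.64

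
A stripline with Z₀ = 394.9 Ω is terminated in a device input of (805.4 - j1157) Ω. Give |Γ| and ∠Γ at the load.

Γ ≈ 0.736 ∠ -26.5°

Γ = (Z_L − Z_0)/(Z_L + Z_0) = (410.5 − j1157)/(1200 − j1157)
|Γ| = 1230/1670 = 0.736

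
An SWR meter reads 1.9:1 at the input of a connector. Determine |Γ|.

|Γ| ≈ 0.31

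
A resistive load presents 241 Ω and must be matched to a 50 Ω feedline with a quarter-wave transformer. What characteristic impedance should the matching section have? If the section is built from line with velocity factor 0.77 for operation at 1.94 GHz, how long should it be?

Z_qwt = √(Z_0·R_L) = √(50 × 241) = √12050
λ = 0.77·c/f = 0.119 m, so l = λ/4 = 0.0298 m

Z_qwt ≈ 110 Ω; length ≈ 2.98 cm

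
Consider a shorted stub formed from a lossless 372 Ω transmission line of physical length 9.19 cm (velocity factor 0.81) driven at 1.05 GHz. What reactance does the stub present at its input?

X_in ≈ -281 Ω (capacitive)

λ = v/f = 0.81·c / 1.05 GHz = 0.231 m
βl = 2π·l/λ = 2π × 0.397 = 143°
tan(βl) = -0.755
For a shorted stub, Z_in = jZ_0·tan(βl)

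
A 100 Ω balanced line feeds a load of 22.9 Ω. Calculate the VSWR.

VSWR ≈ 4.37

For a purely resistive load, VSWR = R_L/Z_0 or Z_0/R_L (whichever > 1) = 100/22.9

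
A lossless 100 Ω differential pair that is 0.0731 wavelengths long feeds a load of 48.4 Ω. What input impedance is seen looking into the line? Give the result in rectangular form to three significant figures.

βl = 2π × 0.0731 = 26.3°
tan(βl) = tan(26.3°) = 0.495
Z_in = Z_0·(Z_L + jZ_0·tanβl)/(Z_0 + jZ_L·tanβl)
     = 100·(48.4 + j49.5)/(100 + j23.9)

Z_in ≈ 57 + j35.8 Ω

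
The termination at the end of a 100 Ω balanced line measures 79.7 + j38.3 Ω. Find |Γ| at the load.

|Γ| ≈ 0.236

Γ = (Z_L − Z_0)/(Z_L + Z_0) = (-20.3 + j38.3)/(179.7 + j38.3)
|Γ| = 43.3/184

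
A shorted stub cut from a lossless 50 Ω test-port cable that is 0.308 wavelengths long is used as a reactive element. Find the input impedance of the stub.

βl = 2π × 0.308 = 111°
tan(βl) = -2.62
For a shorted stub, Z_in = jZ_0·tan(βl)

Z_in ≈ −j131 Ω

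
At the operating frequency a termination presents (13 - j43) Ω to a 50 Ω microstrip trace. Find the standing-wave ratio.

VSWR ≈ 6.8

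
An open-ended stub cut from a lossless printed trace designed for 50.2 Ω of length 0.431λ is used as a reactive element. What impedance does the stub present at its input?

Z_in ≈ +j108 Ω

βl = 2π × 0.431 = 155°
tan(βl) = -0.463
For an open-ended stub, Z_in = −jZ_0·cot(βl) = −jZ_0/tan(βl)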